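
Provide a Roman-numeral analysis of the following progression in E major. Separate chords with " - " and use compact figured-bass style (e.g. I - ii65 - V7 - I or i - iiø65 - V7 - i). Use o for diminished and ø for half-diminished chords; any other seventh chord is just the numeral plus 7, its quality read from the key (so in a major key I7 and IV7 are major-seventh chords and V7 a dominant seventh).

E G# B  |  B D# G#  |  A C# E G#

I - iii6 - IV7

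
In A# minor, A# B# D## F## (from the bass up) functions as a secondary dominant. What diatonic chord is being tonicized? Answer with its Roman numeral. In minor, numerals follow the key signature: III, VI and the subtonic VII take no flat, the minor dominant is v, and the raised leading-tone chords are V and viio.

The chord is a dominant seventh chord on B#.
A dominant resolves down a perfect fifth: B# → E#. In A# minor, E# is scale degree 5, i.e. V.

V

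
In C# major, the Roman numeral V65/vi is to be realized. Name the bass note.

The applied chord V65/vi is rooted on E#: E#-G##-B#-D#.
The figure 65 means first inversion — the third is in the bass.

G##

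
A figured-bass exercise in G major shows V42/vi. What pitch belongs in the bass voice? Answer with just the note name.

A

The applied chord V42/vi is rooted on B: B-D#-F#-A.
The figure 42 means third inversion — the seventh is in the bass.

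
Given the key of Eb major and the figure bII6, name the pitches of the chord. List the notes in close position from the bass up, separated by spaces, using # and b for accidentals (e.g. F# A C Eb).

Scale degree 2 in Eb major is F; lowering it a half step gives Fb. bII6 is the Neapolitan sixth — a major triad on the lowered second degree, here in its customary first inversion.
So the chord is Fb-Ab-Cb.
The figured bass 6 indicates first inversion, placing the third (Ab) in the bass: Ab-Cb-Fb.

Ab Cb Fb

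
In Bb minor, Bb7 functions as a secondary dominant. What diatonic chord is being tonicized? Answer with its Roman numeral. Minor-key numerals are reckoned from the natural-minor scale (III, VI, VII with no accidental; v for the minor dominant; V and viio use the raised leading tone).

iv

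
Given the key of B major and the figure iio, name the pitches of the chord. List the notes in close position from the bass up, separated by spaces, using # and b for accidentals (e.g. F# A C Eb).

C# E G

Scale degree 2 in B major is C#; here the chord built on it is altered to a diminished triad. iio is the diminished supertonic triad, borrowed from the parallel minor.
So the chord is C#-E-G.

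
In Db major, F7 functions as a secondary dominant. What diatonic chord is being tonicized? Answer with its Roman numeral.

vi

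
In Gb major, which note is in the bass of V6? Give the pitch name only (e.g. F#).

F

V in Gb major has root Db; the chord is Db-F-Ab.
The figure 6 means first inversion — the third is in the bass.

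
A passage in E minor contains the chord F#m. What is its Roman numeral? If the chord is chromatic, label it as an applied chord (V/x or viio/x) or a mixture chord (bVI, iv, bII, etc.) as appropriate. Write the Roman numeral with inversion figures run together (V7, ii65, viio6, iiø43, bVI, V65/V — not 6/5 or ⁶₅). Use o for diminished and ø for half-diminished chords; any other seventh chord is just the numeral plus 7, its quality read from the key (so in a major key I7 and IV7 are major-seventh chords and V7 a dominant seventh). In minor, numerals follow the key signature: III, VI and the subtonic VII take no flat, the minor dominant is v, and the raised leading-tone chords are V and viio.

ii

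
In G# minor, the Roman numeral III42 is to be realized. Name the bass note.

III in G# minor has root B; the chord is B-D#-F#-A#.
The figure 42 means third inversion — the seventh is in the bass.

A#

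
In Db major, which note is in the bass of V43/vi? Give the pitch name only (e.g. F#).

C

The applied chord V43/vi is rooted on F: F-A-C-Eb.
The figure 43 means second inversion — the fifth is in the bass.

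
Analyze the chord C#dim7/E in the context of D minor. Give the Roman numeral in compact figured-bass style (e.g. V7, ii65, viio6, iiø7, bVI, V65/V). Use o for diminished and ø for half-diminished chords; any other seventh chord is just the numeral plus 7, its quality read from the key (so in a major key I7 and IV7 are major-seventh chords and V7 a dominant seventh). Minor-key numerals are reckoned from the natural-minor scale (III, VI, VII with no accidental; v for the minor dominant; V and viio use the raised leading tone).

Stacked in thirds the chord is C#-E-G-Bb: a fully diminished seventh chord on C#.
C# is scale degree 7 in D minor, and a fully diminished seventh chord on that degree is written viio7.
With E in the bass the chord is in first inversion, so the figured bass is 65.

viio65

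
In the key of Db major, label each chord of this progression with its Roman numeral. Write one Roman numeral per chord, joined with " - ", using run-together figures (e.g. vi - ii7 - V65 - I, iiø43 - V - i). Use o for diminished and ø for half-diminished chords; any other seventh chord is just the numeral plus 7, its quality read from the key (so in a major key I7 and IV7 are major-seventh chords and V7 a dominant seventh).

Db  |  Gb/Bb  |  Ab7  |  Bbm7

Db: major triad on Db = scale degree 1 → I.
Gb/Bb: major triad on Gb = scale degree 4 → IV6.
Ab7: dominant seventh chord on Ab = scale degree 5 → V7.
Bbm7: minor seventh chord on Bb = scale degree 6 → vi7.

I - IV6 - V7 - vi7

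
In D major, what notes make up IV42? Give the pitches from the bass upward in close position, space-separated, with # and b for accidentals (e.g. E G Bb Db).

F# G B D

The numeral's case and figure indicate a major seventh chord. In D major its root, scale degree 4, is G.
That chord is spelled G-B-D-F#.
The figured bass 42 indicates third inversion, placing the seventh (F#) in the bass: F#-G-B-D.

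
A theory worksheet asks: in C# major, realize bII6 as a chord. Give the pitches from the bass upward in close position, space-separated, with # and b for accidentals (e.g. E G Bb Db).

F# A D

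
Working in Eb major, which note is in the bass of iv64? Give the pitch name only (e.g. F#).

iv in Eb major has root Ab; the chord is Ab-Cb-Eb.
The figure 64 means second inversion — the fifth is in the bass.

Eb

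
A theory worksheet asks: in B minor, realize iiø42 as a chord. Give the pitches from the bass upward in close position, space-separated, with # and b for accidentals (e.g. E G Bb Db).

In B minor, the supertonic is C#, and the diatonic chord built there is a half-diminished seventh chord.
That chord is spelled C#-E-G-B.
The figured bass 42 indicates third inversion, placing the seventh (B) in the bass: B-C#-E-G.

B C# E G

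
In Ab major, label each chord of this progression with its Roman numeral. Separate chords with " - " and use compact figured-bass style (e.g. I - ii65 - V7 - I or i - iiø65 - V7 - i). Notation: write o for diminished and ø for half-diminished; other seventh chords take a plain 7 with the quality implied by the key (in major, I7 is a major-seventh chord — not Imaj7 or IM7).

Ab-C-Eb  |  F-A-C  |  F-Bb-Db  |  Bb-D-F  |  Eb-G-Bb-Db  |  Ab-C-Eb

Ab-C-Eb: major triad on Ab = scale degree 1 → I.
F-A-C: chromatic; F is V of ii, so V/ii.
F-Bb-Db: minor triad on Bb = scale degree 2 → ii64.
Bb-D-F is the secondary dominant of V (major triad on Bb): V/V.
Eb-G-Bb-Db: dominant seventh chord on Eb = scale degree 5 → V7.
Ab-C-Eb: root Ab is the tonic; major triad there is I.

I - V/ii - ii64 - V/V - V7 - I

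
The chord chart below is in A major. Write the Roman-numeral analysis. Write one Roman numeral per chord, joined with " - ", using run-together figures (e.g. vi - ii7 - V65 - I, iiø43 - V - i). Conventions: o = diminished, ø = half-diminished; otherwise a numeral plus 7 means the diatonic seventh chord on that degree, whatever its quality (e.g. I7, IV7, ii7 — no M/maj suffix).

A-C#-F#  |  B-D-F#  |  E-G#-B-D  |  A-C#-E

vi6 - ii - V7 - I

A-C#-F# has root F#, degree 6 in A major, so vi6.
B-D-F#: minor triad on B = scale degree 2 → ii.
E-G#-B-D has root E, degree 5 in A major, so V7.
A-C#-E: major triad on A = scale degree 1 → I.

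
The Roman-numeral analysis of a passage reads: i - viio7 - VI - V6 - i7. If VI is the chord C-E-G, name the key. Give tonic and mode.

The chord C is a major triad rooted on C; its label is VI.
If C is scale degree 6 and the mode makes that degree carry a major triad, the tonic is E and the mode is minor.

E minor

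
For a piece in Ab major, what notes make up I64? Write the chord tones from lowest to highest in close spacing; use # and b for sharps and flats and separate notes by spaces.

Eb Ab C

In Ab major, the tonic is Ab, and the diatonic chord built there is a major triad.
That chord is spelled Ab-C-Eb.
The figured bass 64 indicates second inversion, placing the fifth (Eb) in the bass: Eb-Ab-C.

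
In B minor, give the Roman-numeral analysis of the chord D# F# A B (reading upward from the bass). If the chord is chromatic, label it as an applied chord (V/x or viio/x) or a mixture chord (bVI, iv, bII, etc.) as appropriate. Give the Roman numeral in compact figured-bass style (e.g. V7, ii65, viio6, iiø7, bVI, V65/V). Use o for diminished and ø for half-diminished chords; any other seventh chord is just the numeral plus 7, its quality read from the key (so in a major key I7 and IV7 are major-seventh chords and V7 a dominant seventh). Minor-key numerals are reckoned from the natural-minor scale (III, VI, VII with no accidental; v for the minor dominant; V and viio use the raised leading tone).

V65/iv

The pitches B-D#-F#-A form a dominant seventh chord rooted on B.
B is not a diatonic chord root with this quality in B minor, but it lies a perfect fifth above E (iv), so the chord functions as an applied dominant of iv.
With D# in the bass the chord is in first inversion, so the figured bass is 65.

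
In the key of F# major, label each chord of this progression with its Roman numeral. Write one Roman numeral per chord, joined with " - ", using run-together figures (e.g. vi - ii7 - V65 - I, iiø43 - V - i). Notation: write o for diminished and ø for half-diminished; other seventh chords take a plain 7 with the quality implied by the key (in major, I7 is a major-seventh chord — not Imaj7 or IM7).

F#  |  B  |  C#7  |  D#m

I - IV - V7 - vi

F#: root F# is the tonic; major triad there is I.
B: root B is the subdominant; major triad there is IV.
C#7: root C# is the dominant; dominant seventh chord there is V7.
D#m has root D#, degree 6 in F# major, so vi.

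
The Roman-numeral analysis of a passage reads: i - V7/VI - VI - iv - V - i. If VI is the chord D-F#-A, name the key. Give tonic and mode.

F# minor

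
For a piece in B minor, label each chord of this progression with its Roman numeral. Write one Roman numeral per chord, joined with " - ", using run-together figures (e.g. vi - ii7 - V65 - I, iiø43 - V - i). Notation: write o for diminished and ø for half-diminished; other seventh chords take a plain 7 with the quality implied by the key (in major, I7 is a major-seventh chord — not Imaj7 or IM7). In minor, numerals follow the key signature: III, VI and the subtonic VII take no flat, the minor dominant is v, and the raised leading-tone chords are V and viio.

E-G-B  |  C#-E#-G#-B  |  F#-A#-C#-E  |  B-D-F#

iv - V7/V - V7 - i

E-G-B has root E, degree 4 in B minor, so iv.
C#-E#-G#-B: chromatic; C# is V of V, so V7/V.
F#-A#-C#-E: root F# is the dominant; dominant seventh chord there is V7.
B-D-F#: minor triad on B = scale degree 1 → i.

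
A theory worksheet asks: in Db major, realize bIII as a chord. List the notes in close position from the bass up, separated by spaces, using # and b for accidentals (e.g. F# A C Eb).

Fb Ab Cb

bIII is a major triad on the lowered third degree, borrowed from the parallel minor. In Db major that root is Fb.
So the chord is Fb-Ab-Cb.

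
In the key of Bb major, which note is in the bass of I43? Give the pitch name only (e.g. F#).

F

I in Bb major has root Bb; the chord is Bb-D-F-A.
The figure 43 means second inversion — the fifth is in the bass.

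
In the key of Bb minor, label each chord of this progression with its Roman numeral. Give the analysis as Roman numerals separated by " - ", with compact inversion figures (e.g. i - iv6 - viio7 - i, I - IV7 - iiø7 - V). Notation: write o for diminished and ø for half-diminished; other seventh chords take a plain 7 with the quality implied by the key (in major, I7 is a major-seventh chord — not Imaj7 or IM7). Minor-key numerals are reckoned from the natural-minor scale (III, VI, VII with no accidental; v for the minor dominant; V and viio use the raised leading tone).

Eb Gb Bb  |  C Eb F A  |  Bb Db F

iv - V43 - i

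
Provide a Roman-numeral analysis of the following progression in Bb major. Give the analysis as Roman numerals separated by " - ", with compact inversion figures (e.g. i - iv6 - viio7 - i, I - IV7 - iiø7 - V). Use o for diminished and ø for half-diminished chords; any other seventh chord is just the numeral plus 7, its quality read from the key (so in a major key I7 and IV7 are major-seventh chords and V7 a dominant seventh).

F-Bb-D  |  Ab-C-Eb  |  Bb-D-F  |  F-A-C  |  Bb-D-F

I64 - bVII - I - V - I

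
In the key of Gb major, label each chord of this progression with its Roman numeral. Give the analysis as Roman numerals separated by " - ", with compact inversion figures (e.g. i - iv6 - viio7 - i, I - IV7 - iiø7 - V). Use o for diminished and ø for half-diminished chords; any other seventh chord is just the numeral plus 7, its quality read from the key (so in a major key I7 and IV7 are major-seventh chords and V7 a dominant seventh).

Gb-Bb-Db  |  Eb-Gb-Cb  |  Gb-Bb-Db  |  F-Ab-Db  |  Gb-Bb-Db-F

I - IV6 - I - V6 - I7

Gb-Bb-Db: root Gb is the tonic; major triad there is I.
Eb-Gb-Cb: root Cb is the subdominant; major triad there is IV6.
Gb-Bb-Db: root Gb is the tonic; major triad there is I.
F-Ab-Db: root Db is the dominant; major triad there is V6.
Gb-Bb-Db-F: major seventh chord on Gb = scale degree 1 → I7.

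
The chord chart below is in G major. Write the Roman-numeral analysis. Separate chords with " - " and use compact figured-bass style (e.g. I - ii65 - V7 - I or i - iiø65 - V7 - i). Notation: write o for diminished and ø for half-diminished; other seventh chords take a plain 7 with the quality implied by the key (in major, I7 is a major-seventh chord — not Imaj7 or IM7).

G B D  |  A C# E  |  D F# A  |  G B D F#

I - V/V - V - I7

G-B-D: major triad on G = scale degree 1 → I.
A-C#-E: chromatic; A is V of V, so V/V.
D-F#-A: major triad on D = scale degree 5 → V.
G-B-D-F#: major seventh chord on G = scale degree 1 → I7.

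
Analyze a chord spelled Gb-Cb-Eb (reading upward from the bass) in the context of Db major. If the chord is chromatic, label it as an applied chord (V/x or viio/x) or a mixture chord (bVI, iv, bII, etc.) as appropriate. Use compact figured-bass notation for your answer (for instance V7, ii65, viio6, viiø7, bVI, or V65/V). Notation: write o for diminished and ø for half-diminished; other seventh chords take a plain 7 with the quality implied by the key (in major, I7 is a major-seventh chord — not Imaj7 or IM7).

Stacked in thirds the chord is Cb-Eb-Gb: a major triad on Cb.
Cb is the lowered seventh degree of Db major (diatonic 7 would be C). This is a major triad on the lowered seventh degree (the subtonic), borrowed from the parallel minor.
With Gb in the bass the chord is in second inversion, so the figured bass is 64.

bVII64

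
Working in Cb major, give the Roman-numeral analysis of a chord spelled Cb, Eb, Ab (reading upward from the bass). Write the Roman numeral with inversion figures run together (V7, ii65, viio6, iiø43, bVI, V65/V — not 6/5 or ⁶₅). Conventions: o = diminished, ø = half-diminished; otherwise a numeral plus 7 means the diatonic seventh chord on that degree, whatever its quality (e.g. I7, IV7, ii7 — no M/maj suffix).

vi6

The pitches Ab-Cb-Eb form a minor triad rooted on Ab.
In Cb major, Ab is the submediant; the diatonic minor triad there is vi.
With Cb in the bass the chord is in first inversion, so the figured bass is 6.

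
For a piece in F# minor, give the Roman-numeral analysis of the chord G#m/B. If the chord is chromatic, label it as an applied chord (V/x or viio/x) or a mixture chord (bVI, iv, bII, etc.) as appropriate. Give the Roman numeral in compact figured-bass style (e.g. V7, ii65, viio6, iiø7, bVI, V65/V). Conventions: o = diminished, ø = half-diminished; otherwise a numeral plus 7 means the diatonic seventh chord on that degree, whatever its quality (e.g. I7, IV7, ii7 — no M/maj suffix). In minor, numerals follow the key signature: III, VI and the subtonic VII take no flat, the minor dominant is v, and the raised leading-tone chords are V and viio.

ii6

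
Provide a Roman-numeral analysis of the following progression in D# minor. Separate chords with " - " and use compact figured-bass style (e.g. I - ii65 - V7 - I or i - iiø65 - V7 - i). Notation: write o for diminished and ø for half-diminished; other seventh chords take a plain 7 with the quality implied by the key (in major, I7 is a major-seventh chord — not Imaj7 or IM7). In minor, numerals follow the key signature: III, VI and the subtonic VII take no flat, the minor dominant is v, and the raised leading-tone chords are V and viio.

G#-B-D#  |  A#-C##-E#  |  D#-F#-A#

iv - V - i

G#-B-D# has root G#, degree 4 in D# minor, so iv.
A#-C##-E#: major triad on A# = scale degree 5 → V.
D#-F#-A#: root D# is the tonic; minor triad there is i.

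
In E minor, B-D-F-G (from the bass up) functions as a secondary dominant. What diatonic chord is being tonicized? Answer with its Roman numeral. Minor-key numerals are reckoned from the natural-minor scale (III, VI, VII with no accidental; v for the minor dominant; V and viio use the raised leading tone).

VI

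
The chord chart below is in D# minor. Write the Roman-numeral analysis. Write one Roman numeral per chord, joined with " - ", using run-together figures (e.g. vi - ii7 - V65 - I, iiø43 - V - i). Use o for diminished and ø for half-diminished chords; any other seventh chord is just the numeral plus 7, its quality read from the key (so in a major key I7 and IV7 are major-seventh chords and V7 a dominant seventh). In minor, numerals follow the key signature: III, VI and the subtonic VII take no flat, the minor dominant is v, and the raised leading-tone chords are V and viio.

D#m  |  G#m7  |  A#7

D#m: minor triad on D# = scale degree 1 → i.
G#m7: root G# is the subdominant; minor seventh chord there is iv7.
A#7: root A# is the dominant; dominant seventh chord there is V7.

i - iv7 - V7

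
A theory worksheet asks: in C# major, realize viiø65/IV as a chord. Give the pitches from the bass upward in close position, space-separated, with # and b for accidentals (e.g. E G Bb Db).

viiø65/IV is a secondary leading-tone chord. The target IV is F# in C# major; the applied chord is rooted a semitone below, on E#.
Building a half-diminished seventh chord on E# gives E#-G#-B-D#.
With the 65 figure the chord is in first inversion; from the bass G# upward in close position it reads G#-B-D#-E#.

G# B D# E#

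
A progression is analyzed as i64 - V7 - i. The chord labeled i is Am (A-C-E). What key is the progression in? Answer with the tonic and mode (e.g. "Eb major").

A minor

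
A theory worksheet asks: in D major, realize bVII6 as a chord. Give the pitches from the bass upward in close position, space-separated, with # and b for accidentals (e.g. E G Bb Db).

E G C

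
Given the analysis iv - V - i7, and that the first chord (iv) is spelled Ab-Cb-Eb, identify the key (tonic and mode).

Eb minor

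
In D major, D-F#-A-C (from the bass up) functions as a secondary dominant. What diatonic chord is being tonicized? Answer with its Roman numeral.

The chord is a dominant seventh chord on D.
A dominant resolves down a perfect fifth: D → G. In D major, G is scale degree 4, i.e. IV.

IV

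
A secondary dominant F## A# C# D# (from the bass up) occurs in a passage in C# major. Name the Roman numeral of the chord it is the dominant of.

The chord is a dominant seventh chord on D#.
A dominant resolves down a perfect fifth: D# → G#. In C# major, G# is scale degree 5, i.e. V.

V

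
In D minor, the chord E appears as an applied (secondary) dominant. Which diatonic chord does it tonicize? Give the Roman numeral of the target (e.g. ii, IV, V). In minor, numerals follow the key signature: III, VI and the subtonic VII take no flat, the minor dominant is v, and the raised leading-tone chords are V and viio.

V

The chord is a major triad on E.
A dominant resolves down a perfect fifth: E → A. In D minor, A is scale degree 5, i.e. V.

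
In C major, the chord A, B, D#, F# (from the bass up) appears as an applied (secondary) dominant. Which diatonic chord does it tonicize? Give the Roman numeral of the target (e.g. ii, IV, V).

iii

The chord is a dominant seventh chord on B.
A dominant resolves down a perfect fifth: B → E. In C major, E is scale degree 3, i.e. iii.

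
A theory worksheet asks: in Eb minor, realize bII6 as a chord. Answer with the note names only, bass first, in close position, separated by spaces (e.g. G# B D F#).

Ab Cb Fb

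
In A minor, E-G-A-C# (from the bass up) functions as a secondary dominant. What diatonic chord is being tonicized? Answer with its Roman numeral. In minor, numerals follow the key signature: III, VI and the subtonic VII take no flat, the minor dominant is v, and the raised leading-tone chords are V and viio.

iv

The chord is a dominant seventh chord on A.
A dominant resolves down a perfect fifth: A → D. In A minor, D is scale degree 4, i.e. iv.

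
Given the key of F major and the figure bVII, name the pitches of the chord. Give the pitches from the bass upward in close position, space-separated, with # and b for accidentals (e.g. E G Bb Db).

bVII is a major triad on the lowered seventh degree (the subtonic), borrowed from the parallel minor. In F major that root is Eb.
So the chord is Eb-G-Bb.

Eb G Bb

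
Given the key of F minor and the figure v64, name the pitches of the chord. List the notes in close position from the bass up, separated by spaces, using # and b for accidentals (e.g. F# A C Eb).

G C Eb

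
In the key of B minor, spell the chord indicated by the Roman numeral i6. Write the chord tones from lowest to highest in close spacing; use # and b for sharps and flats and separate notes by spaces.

In B minor, scale degree 1 is B, and the diatonic chord built there is a minor triad.
Stacking thirds from B gives B-D-F#.
With the 6 figure the chord is in first inversion; from the bass D upward in close position it reads D-F#-B.

D F# B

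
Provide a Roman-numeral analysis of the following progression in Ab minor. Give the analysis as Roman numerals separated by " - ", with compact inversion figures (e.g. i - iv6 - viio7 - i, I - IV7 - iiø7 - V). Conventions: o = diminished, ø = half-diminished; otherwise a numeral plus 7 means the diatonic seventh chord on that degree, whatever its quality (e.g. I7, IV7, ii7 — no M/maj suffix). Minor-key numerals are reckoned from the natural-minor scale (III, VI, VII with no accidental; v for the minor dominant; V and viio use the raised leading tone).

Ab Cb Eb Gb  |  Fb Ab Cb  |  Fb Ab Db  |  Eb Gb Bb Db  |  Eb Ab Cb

i7 - VI - iv6 - v7 - i64

Ab-Cb-Eb-Gb: minor seventh chord on Ab = scale degree 1 → i7.
Fb-Ab-Cb: major triad on Fb = scale degree 6 → VI.
Fb-Ab-Db: root Db is the subdominant; minor triad there is iv6.
Eb-Gb-Bb-Db: root Eb is the dominant; minor seventh chord there is v7.
Eb-Ab-Cb: root Ab is the tonic; minor triad there is i64.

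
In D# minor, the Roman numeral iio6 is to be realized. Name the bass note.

G#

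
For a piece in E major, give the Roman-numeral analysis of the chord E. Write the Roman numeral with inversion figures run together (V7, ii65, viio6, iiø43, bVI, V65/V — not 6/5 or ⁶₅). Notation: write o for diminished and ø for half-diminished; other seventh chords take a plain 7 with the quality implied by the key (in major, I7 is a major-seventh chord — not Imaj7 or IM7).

I

The pitches E-G#-B form a major triad rooted on E.
E is scale degree 1 in E major, and a major triad on that degree is written I.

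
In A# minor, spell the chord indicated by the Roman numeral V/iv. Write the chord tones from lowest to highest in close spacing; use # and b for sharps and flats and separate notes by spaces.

V/iv is a secondary dominant — the dominant triad of iv. iv in A# minor is D#, so the applied chord's root is A#, a perfect fifth above.
Building a major triad on A# gives A#-C##-E#.

A# C## E#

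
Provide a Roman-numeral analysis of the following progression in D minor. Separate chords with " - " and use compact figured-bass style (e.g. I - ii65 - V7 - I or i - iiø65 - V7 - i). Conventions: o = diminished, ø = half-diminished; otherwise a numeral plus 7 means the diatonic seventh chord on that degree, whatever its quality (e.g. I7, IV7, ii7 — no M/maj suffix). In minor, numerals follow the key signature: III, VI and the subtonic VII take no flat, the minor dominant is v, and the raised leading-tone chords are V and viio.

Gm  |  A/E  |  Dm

iv - V64 - i

Gm: root G is the subdominant; minor triad there is iv.
A/E has root A, degree 5 in D minor, so V64.
Dm: minor triad on D = scale degree 1 → i.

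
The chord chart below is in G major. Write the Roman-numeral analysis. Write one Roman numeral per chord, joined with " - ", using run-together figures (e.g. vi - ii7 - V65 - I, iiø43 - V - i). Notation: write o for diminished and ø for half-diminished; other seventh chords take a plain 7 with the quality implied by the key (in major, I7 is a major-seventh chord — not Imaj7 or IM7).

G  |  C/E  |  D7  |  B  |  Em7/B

G: major triad on G = scale degree 1 → I.
C/E has root C, degree 4 in G major, so IV6.
D7: root D is the dominant; dominant seventh chord there is V7.
B is the secondary dominant of vi (major triad on B): V/vi.
Em7/B: root E is the submediant; minor seventh chord there is vi43.

I - IV6 - V7 - V/vi - vi43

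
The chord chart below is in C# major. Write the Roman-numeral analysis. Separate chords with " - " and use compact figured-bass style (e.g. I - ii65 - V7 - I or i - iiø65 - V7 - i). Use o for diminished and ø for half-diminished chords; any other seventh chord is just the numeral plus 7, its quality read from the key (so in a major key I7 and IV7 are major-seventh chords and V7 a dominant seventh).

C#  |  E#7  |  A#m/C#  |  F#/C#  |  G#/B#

C#: major triad on C# = scale degree 1 → I.
E#7 is the secondary dominant of vi (dominant seventh chord on E#): V7/vi.
A#m/C# has root A#, degree 6 in C# major, so vi6.
F#/C#: major triad on F# = scale degree 4 → IV64.
G#/B#: major triad on G# = scale degree 5 → V6.

I - V7/vi - vi6 - IV64 - V6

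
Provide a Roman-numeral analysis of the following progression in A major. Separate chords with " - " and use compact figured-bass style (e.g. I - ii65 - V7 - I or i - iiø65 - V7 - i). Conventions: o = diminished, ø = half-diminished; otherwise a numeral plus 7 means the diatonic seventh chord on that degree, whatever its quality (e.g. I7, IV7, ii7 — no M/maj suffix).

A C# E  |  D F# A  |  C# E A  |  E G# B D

I - IV - I6 - V7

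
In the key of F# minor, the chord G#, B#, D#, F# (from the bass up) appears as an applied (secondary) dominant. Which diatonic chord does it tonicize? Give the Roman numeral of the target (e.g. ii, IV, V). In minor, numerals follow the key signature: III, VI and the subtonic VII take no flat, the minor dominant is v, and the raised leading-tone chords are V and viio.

The chord is a dominant seventh chord on G#.
A dominant resolves down a perfect fifth: G# → C#. In F# minor, C# is scale degree 5, i.e. V.

V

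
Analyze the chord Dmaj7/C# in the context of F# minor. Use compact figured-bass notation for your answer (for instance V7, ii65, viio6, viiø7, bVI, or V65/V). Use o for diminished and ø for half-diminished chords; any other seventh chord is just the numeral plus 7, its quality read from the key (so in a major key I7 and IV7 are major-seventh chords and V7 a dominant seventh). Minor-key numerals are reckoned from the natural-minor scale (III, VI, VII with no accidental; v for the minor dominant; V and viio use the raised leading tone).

The pitches D-F#-A-C# form a major seventh chord rooted on D.
In F# minor, D is the submediant; the diatonic major seventh chord there is VI7.
With C# in the bass the chord is in third inversion, so the figured bass is 42.

VI42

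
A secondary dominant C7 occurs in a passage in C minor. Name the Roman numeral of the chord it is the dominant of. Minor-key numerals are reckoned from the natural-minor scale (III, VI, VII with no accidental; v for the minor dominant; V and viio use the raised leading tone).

iv

The chord is a dominant seventh chord on C.
A dominant resolves down a perfect fifth: C → F. In C minor, F is scale degree 4, i.e. iv.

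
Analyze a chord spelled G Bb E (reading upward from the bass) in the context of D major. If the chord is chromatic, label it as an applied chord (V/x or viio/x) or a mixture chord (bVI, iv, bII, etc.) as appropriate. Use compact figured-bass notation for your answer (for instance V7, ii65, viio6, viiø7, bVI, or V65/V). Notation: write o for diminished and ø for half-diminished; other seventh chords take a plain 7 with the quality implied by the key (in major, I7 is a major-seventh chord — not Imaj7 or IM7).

iio6

The pitches E-G-Bb form a diminished triad rooted on E.
E is the second degree of D major. This is the diminished supertonic triad, borrowed from the parallel minor.
With G in the bass the chord is in first inversion, so the figured bass is 6.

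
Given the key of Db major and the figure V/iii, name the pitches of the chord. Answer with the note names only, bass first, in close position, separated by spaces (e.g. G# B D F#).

C E G

The slash means an applied dominant: we want the dominant of iii. In Db major, iii is F minor, and its dominant is built on C.
Building a major triad on C gives C-E-G.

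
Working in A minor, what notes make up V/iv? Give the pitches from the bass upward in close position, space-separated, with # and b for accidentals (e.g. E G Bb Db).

A C# E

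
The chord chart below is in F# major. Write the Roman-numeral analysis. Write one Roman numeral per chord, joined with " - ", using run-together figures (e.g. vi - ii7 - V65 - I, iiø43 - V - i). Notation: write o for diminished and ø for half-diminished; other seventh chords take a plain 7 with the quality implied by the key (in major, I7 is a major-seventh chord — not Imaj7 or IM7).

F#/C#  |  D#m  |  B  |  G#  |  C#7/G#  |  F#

I64 - vi - IV - V/V - V43 - I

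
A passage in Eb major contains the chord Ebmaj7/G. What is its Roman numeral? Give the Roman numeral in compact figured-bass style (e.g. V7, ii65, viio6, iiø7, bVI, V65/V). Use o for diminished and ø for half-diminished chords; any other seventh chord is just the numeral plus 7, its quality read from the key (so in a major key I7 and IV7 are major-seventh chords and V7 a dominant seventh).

I65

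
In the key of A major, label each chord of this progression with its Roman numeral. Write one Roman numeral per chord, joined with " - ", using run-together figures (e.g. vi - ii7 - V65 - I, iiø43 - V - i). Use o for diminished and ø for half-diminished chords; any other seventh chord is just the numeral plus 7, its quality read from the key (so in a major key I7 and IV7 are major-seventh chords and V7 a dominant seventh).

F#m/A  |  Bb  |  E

vi6 - bII - V

F#m/A has root F#, degree 6 in A major, so vi6.
Bb is non-diatonic — a major triad on the lowered supertonic (Bb): the Neapolitan chord, bII.
E: root E is the dominant; major triad there is V.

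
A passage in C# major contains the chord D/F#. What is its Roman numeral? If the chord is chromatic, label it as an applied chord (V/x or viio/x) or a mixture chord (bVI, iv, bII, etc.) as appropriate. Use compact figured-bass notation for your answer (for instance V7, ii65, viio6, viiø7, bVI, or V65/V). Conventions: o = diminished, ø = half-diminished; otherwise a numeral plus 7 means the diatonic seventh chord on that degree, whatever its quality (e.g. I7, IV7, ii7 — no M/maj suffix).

bII6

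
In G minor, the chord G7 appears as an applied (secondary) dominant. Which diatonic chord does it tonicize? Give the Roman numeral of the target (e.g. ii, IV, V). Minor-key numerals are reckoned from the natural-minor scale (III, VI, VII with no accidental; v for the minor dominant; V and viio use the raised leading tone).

The chord is a dominant seventh chord on G.
A dominant resolves down a perfect fifth: G → C. In G minor, C is scale degree 4, i.e. iv.

iv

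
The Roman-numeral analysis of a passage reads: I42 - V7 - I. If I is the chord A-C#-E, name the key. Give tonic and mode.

A major

The anchor chord is a major triad on A, labeled I.
If A is scale degree 1 and the mode makes that degree carry a major triad, the tonic is A and the mode is major.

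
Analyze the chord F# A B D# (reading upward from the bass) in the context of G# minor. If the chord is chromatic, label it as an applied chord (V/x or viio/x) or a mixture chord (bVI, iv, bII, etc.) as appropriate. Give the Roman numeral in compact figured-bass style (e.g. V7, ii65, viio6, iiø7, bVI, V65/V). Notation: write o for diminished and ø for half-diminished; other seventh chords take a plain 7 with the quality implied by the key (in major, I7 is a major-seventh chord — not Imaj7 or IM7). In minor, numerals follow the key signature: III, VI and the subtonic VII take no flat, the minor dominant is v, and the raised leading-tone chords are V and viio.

V43/VI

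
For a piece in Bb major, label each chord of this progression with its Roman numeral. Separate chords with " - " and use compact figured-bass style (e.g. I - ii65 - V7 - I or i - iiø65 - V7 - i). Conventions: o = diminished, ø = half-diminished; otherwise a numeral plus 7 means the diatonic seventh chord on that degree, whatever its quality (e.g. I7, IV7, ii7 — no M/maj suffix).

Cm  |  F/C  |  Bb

ii - V64 - I

Cm has root C, degree 2 in Bb major, so ii.
F/C: major triad on F = scale degree 5 → V64.
Bb: root Bb is the tonic; major triad there is I.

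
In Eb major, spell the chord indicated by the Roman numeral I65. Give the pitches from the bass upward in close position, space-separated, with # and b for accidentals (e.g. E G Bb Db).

G Bb D Eb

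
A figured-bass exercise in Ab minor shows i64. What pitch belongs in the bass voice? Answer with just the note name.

i in Ab minor has root Ab; the chord is Ab-Cb-Eb.
The figure 64 means second inversion — the fifth is in the bass.

Eb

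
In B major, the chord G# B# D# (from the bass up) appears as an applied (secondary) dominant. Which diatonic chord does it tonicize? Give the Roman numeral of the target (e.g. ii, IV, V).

ii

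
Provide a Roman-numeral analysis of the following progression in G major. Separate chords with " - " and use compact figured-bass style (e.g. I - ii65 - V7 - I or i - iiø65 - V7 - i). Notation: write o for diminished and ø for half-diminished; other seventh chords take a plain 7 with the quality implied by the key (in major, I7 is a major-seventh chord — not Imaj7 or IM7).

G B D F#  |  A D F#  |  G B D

G-B-D-F#: root G is the tonic; major seventh chord there is I7.
A-D-F#: root D is the dominant; major triad there is V64.
G-B-D: root G is the tonic; major triad there is I.

I7 - V64 - I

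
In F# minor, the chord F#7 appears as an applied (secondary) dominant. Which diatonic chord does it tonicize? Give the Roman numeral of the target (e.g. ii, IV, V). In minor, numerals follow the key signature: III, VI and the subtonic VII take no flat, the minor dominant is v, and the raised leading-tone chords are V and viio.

iv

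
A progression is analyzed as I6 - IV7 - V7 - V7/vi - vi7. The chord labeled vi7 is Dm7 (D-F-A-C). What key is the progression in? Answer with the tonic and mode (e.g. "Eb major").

vi7 is given as D-F-A-C — a minor seventh chord with root D.
If D is scale degree 6 and the mode makes that degree carry a minor seventh chord, the tonic is F and the mode is major.

F major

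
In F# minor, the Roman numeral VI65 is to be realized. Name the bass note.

VI in F# minor has root D; the chord is D-F#-A-C#.
The figure 65 means first inversion — the third is in the bass.

F#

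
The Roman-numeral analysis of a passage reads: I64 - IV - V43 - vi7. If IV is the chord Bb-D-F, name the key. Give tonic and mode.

The anchor chord is a major triad on Bb, labeled IV.
Counting down 3 scale steps from Bb places the tonic on F; a major triad on degree 4 is diatonic only in major.

F major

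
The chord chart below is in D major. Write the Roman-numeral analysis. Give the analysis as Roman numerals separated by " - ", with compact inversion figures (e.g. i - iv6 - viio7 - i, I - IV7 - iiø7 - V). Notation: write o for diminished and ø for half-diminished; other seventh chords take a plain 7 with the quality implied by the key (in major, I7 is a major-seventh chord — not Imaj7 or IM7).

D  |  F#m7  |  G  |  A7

D has root D, degree 1 in D major, so I.
F#m7: root F# is the mediant; minor seventh chord there is iii7.
G: major triad on G = scale degree 4 → IV.
A7 has root A, degree 5 in D major, so V7.

I - iii7 - IV - V7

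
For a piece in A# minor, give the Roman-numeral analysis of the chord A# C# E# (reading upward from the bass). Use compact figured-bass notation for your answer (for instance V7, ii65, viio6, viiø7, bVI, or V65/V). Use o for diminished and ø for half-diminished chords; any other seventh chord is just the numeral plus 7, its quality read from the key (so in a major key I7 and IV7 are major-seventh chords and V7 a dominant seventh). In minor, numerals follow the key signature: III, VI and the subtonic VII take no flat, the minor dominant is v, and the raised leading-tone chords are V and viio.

i

Stacked in thirds the chord is A#-C#-E#: a minor triad on A#.
A# is scale degree 1 in A# minor, and a minor triad on that degree is written i.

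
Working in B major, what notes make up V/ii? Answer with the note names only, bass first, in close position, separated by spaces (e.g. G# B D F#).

V/ii is a secondary dominant — the dominant triad of ii. ii in B major is C#, so the applied chord's root is G#, a perfect fifth above.
Building a major triad on G# gives G#-B#-D#.

G# B# D#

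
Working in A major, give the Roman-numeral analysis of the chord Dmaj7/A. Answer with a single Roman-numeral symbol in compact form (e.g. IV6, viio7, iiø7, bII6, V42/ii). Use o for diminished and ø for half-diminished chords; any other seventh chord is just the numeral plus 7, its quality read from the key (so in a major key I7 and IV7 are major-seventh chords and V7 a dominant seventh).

The pitches D-F#-A-C# form a major seventh chord rooted on D.
In A major, D is the subdominant; the diatonic major seventh chord there is IV7.
With A in the bass the chord is in second inversion, so the figured bass is 43.

IV43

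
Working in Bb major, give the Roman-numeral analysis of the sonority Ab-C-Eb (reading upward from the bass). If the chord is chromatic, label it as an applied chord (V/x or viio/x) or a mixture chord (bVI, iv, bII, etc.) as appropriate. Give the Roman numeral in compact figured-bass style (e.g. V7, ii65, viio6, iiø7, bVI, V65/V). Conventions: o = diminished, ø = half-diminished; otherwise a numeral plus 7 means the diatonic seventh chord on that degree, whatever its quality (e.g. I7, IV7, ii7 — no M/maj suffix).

bVII

The pitches Ab-C-Eb form a major triad rooted on Ab.
Ab is the lowered seventh degree of Bb major (diatonic 7 would be A). This is a major triad on the lowered seventh degree (the subtonic), borrowed from the parallel minor.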